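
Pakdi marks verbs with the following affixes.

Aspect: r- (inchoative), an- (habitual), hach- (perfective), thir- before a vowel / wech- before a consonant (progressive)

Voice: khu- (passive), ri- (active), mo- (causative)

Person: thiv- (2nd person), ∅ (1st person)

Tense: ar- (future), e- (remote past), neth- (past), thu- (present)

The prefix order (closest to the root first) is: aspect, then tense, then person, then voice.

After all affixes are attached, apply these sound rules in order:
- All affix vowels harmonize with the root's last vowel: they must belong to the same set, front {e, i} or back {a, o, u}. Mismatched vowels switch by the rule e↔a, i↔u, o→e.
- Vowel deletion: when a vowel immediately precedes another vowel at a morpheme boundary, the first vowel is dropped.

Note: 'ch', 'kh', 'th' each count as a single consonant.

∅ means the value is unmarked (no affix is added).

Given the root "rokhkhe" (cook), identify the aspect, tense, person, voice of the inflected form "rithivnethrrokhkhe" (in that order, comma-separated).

Segment: ri-thiv-neth-r-rokhkhe.
aspect: r- → inchoative.
tense: neth- → past.
person: thiv- → 2nd person.
voice: ri- → active.

inchoative, past, 2nd person, active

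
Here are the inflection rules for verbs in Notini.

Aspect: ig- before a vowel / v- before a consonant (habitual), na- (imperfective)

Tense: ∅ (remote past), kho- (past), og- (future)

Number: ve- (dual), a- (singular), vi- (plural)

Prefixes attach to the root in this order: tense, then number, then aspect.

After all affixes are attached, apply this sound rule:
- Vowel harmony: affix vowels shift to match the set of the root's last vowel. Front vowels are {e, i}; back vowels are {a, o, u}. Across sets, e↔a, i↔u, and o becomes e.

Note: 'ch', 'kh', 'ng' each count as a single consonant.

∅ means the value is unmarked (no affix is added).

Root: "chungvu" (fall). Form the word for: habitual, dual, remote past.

vvachungvu

tense = remote past: zero marking, form stays chungvu.
Attach number dual ve- → vechungvu.
Attach aspect habitual v- (before consonant 'v') → vvechungvu.
Apply vowel harmony: vvechungvu → vvachungvu.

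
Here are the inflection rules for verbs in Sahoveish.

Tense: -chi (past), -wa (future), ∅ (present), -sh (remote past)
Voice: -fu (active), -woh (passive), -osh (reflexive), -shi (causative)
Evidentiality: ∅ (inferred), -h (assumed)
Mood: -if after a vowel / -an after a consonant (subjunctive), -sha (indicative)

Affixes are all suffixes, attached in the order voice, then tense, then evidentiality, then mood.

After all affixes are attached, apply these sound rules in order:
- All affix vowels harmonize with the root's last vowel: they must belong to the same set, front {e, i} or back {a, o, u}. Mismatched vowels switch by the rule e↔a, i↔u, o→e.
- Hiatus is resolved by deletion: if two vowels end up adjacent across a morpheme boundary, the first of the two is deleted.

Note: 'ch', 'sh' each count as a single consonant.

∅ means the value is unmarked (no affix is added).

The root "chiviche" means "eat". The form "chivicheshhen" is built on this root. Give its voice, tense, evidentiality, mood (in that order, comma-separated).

reflexive, present, assumed, subjunctive

Segment: chiviche-osh-h-an.
voice: -osh → reflexive.
tense: ∅ → present.
evidentiality: -h → assumed.
mood: -if/an → subjunctive.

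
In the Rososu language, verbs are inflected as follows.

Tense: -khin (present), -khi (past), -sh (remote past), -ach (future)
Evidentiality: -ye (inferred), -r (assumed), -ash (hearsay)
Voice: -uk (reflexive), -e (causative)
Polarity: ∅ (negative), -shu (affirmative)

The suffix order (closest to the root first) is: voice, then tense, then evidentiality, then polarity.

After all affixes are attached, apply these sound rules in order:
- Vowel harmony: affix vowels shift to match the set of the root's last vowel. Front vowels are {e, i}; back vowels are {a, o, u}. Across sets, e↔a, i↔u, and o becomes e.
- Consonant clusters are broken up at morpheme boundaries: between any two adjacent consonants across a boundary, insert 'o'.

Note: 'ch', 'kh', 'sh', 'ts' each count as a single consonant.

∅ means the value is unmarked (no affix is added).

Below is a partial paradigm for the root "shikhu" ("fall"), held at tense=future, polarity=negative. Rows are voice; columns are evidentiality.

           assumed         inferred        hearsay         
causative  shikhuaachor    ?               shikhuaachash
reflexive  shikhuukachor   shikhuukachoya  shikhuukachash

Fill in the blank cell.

shikhuaachoya

Attach voice causative -e → shikhue.
Attach tense future -ach → shikhueach.
Attach evidentiality inferred -ye → shikhueachye.
polarity = negative: zero marking, form stays shikhueachye.
Apply vowel harmony: shikhueachye → shikhuaachya.
Apply epenthesis: shikhuaachya → shikhuaachoya.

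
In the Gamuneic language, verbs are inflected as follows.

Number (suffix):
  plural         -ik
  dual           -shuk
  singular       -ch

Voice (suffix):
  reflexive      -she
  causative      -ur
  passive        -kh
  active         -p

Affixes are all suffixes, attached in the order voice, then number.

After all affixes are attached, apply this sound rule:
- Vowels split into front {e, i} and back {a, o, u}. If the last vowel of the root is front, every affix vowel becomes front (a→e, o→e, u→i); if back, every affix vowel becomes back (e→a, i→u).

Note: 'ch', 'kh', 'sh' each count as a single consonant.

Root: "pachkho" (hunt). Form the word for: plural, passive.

Attach voice passive -kh → pachkhokh.
Attach number plural -ik → pachkhokhik.
Apply vowel harmony: pachkhokhik → pachkhokhuk.

pachkhokhuk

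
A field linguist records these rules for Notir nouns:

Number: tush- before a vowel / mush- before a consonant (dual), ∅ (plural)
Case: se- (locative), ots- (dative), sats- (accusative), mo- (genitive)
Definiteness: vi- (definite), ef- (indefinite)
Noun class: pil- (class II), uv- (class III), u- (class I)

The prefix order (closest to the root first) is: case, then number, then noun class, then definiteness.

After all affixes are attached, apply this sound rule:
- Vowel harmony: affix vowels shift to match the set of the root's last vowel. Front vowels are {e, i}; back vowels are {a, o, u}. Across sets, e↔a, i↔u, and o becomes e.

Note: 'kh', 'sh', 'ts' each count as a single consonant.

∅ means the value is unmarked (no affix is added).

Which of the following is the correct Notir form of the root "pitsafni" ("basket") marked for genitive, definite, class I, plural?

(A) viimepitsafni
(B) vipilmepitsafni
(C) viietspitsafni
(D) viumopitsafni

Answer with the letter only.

Attach case genitive mo- → mopitsafni.
number = plural: zero marking, form stays mopitsafni.
Attach noun class class I u- → umopitsafni.
Attach definiteness definite vi- → viumopitsafni.
Apply vowel harmony: viumopitsafni → viimepitsafni.
So the correct form is viimepitsafni, option (A).
(D) viumopitsafni is wrong: it fails to apply the sound rule(s).
(C) viietspitsafni is wrong: it uses dative instead of genitive for case.
(B) vipilmepitsafni is wrong: it uses class II instead of class I for noun class.

A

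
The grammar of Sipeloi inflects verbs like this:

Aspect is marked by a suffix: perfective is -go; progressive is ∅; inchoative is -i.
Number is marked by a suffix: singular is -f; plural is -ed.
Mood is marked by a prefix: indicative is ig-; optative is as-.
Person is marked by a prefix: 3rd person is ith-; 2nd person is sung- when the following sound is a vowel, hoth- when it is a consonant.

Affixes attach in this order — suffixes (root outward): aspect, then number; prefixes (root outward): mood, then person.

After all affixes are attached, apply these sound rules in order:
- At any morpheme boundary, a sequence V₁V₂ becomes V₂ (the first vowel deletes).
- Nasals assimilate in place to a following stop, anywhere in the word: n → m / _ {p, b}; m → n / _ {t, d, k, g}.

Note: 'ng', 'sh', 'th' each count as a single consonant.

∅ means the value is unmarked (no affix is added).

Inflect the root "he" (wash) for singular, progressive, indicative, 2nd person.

Attach mood indicative ig- → ighe.
Attach person 2nd person sung- (before vowel 'i') → sungighe.
aspect = progressive: zero marking, form stays sungighe.
Attach number singular -f → sungighef.
Vowel deletion: no change.
Nasal assimilation: no change.

sungighef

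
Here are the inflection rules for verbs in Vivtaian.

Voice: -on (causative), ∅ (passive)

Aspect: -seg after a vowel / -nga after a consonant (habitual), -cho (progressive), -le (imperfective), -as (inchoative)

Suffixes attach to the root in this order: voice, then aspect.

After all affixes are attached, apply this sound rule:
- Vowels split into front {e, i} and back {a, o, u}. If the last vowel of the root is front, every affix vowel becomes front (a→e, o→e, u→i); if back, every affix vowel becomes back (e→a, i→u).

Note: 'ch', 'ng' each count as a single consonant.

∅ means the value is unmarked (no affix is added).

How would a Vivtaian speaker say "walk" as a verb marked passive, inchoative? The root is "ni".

voice = passive: zero marking, form stays ni.
Attach aspect inchoative -as → nias.
Apply vowel harmony: nias → nies.

nies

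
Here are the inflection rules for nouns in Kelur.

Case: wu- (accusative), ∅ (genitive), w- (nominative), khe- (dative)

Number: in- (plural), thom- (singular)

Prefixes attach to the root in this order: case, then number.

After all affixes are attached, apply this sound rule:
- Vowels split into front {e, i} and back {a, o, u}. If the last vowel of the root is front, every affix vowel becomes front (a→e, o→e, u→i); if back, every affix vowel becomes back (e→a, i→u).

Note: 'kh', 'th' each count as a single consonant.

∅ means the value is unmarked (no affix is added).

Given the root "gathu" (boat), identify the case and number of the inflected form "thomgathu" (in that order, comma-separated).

Segment: thom-gathu.
case: ∅ → genitive.
number: thom- → singular.

genitive, singular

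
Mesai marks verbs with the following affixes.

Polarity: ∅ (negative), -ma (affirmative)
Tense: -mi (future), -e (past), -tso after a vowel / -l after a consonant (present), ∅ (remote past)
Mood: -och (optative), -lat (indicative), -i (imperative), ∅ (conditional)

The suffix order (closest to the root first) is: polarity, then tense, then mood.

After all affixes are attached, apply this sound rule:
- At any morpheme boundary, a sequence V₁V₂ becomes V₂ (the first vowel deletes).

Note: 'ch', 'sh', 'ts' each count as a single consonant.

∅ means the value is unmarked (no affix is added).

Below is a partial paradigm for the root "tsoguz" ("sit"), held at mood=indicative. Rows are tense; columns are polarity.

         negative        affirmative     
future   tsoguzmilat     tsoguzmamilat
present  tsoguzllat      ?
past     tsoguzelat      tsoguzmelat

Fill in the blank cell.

Attach polarity affirmative -ma → tsoguzma.
Attach tense present -tso (after vowel 'a') → tsoguzmatso.
Attach mood indicative -lat → tsoguzmatsolat.
Vowel deletion: no change.

tsoguzmatsolat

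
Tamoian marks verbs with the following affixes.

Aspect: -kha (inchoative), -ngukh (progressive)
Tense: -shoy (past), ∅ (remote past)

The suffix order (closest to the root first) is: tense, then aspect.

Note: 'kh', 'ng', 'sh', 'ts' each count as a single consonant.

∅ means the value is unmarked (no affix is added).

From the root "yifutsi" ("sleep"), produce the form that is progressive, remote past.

yifutsingukh

tense = remote past: zero marking, form stays yifutsi.
Attach aspect progressive -ngukh → yifutsingukh.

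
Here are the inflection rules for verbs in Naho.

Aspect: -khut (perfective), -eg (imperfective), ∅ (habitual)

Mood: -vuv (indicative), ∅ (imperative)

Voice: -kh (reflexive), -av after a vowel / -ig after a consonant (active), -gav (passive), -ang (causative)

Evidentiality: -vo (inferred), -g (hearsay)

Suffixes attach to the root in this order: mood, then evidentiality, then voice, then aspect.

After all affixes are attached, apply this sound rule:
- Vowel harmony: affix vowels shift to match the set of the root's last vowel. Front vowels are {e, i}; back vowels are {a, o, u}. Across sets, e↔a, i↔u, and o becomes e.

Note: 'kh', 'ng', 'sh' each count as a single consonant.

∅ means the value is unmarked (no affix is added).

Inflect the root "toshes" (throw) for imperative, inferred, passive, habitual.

toshesvegev

mood = imperative: zero marking, form stays toshes.
Attach evidentiality inferred -vo → toshesvo.
Attach voice passive -gav → toshesvogav.
aspect = habitual: zero marking, form stays toshesvogav.
Apply vowel harmony: toshesvogav → toshesvegev.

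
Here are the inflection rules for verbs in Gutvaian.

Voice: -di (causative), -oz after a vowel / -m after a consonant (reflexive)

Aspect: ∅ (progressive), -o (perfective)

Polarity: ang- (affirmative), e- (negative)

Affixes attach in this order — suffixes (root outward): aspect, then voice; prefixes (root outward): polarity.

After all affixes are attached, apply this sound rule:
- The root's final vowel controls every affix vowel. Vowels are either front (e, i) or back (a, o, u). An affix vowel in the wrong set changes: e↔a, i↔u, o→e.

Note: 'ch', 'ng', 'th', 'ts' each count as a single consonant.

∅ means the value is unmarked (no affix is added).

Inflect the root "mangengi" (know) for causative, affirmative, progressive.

Attach polarity affirmative ang- → angmangengi.
aspect = progressive: zero marking, form stays angmangengi.
Attach voice causative -di → angmangengidi.
Apply vowel harmony: angmangengidi → engmangengidi.

engmangengidi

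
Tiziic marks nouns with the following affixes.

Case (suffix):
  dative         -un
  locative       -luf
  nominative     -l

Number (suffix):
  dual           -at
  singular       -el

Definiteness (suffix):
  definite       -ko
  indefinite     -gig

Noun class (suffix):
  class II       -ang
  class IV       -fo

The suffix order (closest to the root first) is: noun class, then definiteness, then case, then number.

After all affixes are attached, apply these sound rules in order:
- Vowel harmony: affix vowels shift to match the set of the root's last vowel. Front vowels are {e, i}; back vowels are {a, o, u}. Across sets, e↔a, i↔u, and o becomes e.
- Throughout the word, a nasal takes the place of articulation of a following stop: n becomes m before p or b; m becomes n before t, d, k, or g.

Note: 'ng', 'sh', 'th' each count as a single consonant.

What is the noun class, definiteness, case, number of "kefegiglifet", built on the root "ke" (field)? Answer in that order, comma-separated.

Segment: ke-fo-gig-luf-at.
noun class: -fo → class IV.
definiteness: -gig → indefinite.
case: -luf → locative.
number: -at → dual.

class IV, indefinite, locative, dual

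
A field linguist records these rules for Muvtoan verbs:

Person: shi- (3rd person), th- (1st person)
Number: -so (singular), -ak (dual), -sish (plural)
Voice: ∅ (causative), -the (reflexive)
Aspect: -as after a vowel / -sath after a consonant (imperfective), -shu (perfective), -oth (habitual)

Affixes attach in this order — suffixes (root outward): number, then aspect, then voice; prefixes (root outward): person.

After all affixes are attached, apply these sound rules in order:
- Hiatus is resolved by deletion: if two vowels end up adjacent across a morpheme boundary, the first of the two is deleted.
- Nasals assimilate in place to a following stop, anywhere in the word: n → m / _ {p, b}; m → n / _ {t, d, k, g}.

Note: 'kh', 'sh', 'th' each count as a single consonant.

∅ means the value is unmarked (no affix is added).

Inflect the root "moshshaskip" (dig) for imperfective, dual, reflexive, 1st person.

Attach person 1st person th- → thmoshshaskip.
Attach number dual -ak → thmoshshaskipak.
Attach aspect imperfective -sath (after consonant 'k') → thmoshshaskipaksath.
Attach voice reflexive -the → thmoshshaskipaksaththe.
Vowel deletion: no change.
Nasal assimilation: no change.

thmoshshaskipaksaththe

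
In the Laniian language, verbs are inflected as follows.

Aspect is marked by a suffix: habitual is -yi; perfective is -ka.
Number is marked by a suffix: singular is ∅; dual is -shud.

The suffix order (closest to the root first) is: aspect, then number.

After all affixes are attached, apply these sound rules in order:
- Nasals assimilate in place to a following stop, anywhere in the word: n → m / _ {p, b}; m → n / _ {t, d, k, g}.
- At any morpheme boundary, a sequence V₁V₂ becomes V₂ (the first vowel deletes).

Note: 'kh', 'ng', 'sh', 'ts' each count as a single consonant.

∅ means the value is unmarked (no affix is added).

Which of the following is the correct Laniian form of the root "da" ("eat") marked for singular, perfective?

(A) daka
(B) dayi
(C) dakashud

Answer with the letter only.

A

Attach aspect perfective -ka → daka.
number = singular: zero marking, form stays daka.
Nasal assimilation: no change.
Vowel deletion: no change.
So the correct form is daka, option (A).
(C) dakashud is wrong: it uses dual instead of singular for number.
(B) dayi is wrong: it uses habitual instead of perfective for aspect.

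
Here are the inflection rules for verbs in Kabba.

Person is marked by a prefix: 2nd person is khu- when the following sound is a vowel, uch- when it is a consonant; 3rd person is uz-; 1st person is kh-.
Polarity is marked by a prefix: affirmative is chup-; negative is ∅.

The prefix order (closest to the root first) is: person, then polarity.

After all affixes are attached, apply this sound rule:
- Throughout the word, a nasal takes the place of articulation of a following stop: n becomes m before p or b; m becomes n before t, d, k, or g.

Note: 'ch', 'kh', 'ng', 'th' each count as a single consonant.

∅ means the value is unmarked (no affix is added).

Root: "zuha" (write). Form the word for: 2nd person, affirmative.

Attach person 2nd person uch- (before consonant 'z') → uchzuha.
Attach polarity affirmative chup- → chupuchzuha.
Nasal assimilation: no change.

chupuchzuha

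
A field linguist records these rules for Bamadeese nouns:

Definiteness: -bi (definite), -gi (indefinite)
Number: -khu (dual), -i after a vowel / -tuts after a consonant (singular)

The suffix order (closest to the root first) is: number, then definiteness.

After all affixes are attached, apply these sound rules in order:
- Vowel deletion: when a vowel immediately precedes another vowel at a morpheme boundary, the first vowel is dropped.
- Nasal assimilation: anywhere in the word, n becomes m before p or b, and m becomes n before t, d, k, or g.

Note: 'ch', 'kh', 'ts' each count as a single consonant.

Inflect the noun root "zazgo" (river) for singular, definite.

zazgibi

Attach number singular -i (after vowel 'o') → zazgoi.
Attach definiteness definite -bi → zazgoibi.
Apply vowel deletion: zazgoibi → zazgibi.
Nasal assimilation: no change.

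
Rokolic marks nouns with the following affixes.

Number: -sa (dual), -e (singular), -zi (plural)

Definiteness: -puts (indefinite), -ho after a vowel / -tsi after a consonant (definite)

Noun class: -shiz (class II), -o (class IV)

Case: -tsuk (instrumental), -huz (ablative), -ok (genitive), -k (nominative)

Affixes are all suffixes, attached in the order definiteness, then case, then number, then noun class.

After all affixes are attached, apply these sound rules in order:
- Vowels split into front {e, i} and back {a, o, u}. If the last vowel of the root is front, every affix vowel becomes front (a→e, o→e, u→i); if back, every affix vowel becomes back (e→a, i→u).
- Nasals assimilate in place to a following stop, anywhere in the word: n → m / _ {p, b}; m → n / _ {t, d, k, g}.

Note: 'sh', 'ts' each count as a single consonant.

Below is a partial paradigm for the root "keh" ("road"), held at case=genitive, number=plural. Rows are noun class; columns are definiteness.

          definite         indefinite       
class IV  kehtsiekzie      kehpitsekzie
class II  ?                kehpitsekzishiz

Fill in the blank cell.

Attach definiteness definite -tsi (after consonant 'h') → kehtsi.
Attach case genitive -ok → kehtsiok.
Attach number plural -zi → kehtsiokzi.
Attach noun class class II -shiz → kehtsiokzishiz.
Apply vowel harmony: kehtsiokzishiz → kehtsiekzishiz.
Nasal assimilation: no change.

kehtsiekzishiz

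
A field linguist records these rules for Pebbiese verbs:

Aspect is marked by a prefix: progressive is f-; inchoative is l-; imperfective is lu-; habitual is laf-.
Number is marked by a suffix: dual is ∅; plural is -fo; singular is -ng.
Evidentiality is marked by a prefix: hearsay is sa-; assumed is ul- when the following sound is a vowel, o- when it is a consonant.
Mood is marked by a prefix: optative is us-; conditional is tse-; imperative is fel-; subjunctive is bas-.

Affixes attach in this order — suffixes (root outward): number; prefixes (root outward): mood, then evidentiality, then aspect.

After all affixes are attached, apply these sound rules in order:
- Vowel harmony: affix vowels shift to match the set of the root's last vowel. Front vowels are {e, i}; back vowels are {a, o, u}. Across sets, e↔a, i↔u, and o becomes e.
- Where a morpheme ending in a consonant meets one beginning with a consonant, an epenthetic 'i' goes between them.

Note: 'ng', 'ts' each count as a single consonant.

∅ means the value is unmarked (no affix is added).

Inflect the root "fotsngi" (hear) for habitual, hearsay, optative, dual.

lefiseisifotsngi

Attach mood optative us- → usfotsngi.
Attach evidentiality hearsay sa- → sausfotsngi.
number = dual: zero marking, form stays sausfotsngi.
Attach aspect habitual laf- → lafsausfotsngi.
Apply vowel harmony: lafsausfotsngi → lefseisfotsngi.
Apply epenthesis: lefseisfotsngi → lefiseisifotsngi.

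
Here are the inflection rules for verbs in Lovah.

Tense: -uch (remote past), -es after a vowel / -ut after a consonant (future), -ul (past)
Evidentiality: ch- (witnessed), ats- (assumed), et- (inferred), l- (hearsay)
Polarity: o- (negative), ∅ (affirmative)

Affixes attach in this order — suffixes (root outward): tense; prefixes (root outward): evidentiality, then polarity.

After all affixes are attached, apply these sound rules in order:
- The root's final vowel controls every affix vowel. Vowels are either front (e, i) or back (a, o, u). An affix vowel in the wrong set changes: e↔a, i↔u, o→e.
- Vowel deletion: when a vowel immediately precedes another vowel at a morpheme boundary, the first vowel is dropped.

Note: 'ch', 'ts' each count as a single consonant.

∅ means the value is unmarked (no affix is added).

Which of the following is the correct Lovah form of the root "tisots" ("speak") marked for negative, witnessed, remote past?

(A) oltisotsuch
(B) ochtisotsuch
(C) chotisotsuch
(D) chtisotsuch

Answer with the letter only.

Attach tense remote past -uch → tisotsuch.
Attach evidentiality witnessed ch- → chtisotsuch.
Attach polarity negative o- → ochtisotsuch.
Vowel harmony: no change.
Vowel deletion: no change.
So the correct form is ochtisotsuch, option (B).
(A) oltisotsuch is wrong: it uses hearsay instead of witnessed for evidentiality.
(D) chtisotsuch is wrong: it uses affirmative instead of negative for polarity.
(C) chotisotsuch is wrong: it has the affixes in the wrong order.

B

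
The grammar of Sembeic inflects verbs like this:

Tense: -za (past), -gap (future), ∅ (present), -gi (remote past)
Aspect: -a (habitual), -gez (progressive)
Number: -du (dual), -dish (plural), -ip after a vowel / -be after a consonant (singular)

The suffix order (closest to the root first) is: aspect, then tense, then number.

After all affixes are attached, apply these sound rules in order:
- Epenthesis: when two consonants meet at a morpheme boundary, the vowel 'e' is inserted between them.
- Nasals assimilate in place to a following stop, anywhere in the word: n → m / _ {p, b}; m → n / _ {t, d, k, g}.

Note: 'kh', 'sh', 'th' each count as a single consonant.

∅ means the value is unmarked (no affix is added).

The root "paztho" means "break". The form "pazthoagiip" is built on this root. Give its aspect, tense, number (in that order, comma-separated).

habitual, remote past, singular

Segment: paztho-a-gi-ip.
aspect: -a → habitual.
tense: -gi → remote past.
number: -ip/be → singular.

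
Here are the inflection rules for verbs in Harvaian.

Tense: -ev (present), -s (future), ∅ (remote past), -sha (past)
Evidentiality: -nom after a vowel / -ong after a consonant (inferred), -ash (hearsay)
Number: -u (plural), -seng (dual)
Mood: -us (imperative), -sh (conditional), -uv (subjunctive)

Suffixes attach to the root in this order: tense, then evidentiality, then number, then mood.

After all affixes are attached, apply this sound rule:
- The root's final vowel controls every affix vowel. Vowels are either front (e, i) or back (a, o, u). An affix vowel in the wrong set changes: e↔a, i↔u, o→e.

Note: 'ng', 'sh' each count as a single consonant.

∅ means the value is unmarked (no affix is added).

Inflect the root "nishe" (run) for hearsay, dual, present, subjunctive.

Attach tense present -ev → nisheev.
Attach evidentiality hearsay -ash → nisheevash.
Attach number dual -seng → nisheevashseng.
Attach mood subjunctive -uv → nisheevashsenguv.
Apply vowel harmony: nisheevashsenguv → nisheeveshsengiv.

nisheeveshsengiv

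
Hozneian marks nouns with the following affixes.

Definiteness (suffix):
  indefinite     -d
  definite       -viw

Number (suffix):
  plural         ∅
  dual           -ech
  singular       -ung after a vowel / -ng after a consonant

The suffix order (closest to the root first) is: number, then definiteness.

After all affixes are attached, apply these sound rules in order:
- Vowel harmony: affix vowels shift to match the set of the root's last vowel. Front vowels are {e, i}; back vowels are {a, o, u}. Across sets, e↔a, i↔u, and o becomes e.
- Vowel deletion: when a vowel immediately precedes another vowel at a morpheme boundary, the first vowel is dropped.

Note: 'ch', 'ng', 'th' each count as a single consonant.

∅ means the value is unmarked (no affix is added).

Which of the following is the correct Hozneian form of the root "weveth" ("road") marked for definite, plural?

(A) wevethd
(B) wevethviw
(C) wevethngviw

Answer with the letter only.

B

number = plural: zero marking, form stays weveth.
Attach definiteness definite -viw → wevethviw.
Vowel harmony: no change.
Vowel deletion: no change.
So the correct form is wevethviw, option (B).
(A) wevethd is wrong: it uses indefinite instead of definite for definiteness.
(C) wevethngviw is wrong: it uses singular instead of plural for number.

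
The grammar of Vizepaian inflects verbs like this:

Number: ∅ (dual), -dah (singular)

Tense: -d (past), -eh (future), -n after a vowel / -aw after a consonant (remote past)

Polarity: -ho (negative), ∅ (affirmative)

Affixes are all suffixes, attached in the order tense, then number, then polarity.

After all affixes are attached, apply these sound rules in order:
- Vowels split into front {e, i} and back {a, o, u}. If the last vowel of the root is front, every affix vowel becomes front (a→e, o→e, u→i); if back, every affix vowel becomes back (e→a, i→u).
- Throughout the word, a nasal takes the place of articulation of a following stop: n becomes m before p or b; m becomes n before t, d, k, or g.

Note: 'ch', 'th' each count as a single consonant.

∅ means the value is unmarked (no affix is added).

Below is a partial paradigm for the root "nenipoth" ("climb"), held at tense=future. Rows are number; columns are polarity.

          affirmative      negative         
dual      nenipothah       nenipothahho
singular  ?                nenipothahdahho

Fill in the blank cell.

Attach tense future -eh → nenipotheh.
Attach number singular -dah → nenipothehdah.
polarity = affirmative: zero marking, form stays nenipothehdah.
Apply vowel harmony: nenipothehdah → nenipothahdah.
Nasal assimilation: no change.

nenipothahdah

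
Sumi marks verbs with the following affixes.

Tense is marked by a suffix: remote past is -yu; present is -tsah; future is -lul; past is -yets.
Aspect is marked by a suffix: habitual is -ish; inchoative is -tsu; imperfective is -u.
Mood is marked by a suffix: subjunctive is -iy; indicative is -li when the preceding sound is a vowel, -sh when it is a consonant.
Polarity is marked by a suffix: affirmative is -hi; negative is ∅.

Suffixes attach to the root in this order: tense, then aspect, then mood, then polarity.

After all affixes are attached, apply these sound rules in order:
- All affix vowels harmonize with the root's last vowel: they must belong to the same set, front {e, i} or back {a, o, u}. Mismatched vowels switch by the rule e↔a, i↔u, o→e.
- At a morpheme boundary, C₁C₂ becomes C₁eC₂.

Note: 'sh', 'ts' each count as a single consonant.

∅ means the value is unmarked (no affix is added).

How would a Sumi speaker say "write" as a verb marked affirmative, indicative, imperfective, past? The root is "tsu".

Attach tense past -yets → tsuyets.
Attach aspect imperfective -u → tsuyetsu.
Attach mood indicative -li (after vowel 'u') → tsuyetsuli.
Attach polarity affirmative -hi → tsuyetsulihi.
Apply vowel harmony: tsuyetsulihi → tsuyatsuluhu.
Epenthesis: no change.

tsuyatsuluhu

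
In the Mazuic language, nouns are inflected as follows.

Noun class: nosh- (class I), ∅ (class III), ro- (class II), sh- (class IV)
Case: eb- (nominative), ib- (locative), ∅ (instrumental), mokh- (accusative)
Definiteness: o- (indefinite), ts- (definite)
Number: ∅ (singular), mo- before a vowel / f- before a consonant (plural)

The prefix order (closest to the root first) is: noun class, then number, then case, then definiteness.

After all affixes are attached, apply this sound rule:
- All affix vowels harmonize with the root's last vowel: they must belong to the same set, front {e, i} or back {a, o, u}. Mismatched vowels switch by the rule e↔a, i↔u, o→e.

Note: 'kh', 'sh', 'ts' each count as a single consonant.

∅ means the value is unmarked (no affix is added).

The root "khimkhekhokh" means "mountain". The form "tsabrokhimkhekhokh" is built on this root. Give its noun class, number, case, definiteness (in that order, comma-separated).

Segment: ts-eb-ro-khimkhekhokh.
noun class: ro- → class II.
number: ∅ → singular.
case: eb- → nominative.
definiteness: ts- → definite.

class II, singular, nominative, definite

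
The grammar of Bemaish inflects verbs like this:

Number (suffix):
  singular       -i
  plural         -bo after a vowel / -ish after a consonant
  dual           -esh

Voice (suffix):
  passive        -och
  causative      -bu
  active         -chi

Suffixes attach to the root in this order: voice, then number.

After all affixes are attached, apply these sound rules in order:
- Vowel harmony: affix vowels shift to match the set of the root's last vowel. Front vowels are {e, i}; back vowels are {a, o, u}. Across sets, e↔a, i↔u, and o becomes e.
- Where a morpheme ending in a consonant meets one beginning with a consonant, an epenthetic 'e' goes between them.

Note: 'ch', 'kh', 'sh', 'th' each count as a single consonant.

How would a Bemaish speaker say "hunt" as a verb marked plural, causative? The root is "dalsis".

dalsisebibe

Attach voice causative -bu → dalsisbu.
Attach number plural -bo (after vowel 'u') → dalsisbubo.
Apply vowel harmony: dalsisbubo → dalsisbibe.
Apply epenthesis: dalsisbibe → dalsisebibe.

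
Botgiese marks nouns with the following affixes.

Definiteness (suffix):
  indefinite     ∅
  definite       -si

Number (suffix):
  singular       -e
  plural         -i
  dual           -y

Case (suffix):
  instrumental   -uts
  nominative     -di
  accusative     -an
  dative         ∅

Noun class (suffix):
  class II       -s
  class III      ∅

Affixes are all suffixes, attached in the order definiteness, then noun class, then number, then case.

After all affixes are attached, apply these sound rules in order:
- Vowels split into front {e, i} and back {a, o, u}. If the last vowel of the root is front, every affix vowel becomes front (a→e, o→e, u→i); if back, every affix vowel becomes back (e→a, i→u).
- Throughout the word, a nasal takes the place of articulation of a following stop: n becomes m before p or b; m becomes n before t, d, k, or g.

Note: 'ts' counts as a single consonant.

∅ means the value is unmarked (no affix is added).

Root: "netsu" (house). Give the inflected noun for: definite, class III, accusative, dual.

Attach definiteness definite -si → netsusi.
noun class = class III: zero marking, form stays netsusi.
Attach number dual -y → netsusiy.
Attach case accusative -an → netsusiyan.
Apply vowel harmony: netsusiyan → netsusuyan.
Nasal assimilation: no change.

netsusuyan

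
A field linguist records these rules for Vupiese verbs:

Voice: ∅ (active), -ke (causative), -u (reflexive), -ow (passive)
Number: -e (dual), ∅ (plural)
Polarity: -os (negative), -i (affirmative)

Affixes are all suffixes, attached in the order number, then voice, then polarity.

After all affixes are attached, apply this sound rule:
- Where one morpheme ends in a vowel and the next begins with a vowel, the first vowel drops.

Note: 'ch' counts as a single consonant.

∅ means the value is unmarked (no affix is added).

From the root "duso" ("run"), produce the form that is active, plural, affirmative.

number = plural: zero marking, form stays duso.
voice = active: zero marking, form stays duso.
Attach polarity affirmative -i → dusoi.
Apply vowel deletion: dusoi → dusi.

dusi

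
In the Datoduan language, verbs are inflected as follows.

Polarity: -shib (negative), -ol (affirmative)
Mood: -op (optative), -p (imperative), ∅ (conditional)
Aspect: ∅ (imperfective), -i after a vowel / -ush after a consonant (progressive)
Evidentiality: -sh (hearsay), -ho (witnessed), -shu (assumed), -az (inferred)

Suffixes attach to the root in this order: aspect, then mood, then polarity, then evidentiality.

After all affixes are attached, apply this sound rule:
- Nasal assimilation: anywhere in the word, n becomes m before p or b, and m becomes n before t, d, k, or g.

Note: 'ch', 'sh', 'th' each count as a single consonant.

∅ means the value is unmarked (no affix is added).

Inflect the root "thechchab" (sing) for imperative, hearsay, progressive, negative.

Attach aspect progressive -ush (after consonant 'b') → thechchabush.
Attach mood imperative -p → thechchabushp.
Attach polarity negative -shib → thechchabushpshib.
Attach evidentiality hearsay -sh → thechchabushpshibsh.
Nasal assimilation: no change.

thechchabushpshibsh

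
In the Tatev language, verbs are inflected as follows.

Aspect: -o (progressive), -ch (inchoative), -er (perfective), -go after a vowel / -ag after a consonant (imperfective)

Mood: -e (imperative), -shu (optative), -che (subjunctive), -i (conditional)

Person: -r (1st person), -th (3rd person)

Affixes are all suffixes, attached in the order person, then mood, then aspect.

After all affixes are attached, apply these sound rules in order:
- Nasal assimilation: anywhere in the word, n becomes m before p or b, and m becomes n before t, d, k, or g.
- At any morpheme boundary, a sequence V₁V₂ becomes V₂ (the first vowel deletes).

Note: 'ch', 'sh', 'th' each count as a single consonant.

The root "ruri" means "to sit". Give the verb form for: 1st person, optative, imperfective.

rurirshugo

Attach person 1st person -r → rurir.
Attach mood optative -shu → rurirshu.
Attach aspect imperfective -go (after vowel 'u') → rurirshugo.
Nasal assimilation: no change.
Vowel deletion: no change.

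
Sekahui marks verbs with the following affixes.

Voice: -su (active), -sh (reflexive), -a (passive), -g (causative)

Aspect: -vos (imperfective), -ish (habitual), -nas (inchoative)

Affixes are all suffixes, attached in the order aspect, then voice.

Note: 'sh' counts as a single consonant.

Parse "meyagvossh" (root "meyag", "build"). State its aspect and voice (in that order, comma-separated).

imperfective, reflexive

Segment: meyag-vos-sh.
aspect: -vos → imperfective.
voice: -sh → reflexive.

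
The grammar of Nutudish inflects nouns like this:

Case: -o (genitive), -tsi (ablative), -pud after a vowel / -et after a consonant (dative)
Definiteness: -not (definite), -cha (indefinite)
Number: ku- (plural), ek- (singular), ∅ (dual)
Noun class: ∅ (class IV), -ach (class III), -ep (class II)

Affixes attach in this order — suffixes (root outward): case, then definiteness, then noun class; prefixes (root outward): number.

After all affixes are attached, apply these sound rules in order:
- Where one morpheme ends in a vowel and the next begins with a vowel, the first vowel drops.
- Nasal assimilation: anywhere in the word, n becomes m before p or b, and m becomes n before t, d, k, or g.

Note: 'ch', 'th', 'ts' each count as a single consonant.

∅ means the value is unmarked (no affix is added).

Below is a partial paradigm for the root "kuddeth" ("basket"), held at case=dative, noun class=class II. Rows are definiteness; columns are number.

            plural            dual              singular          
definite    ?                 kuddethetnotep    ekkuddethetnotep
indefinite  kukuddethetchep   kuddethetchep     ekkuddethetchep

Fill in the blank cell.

kukuddethetnotep

Attach case dative -et (after consonant 'th') → kuddethet.
Attach number plural ku- → kukuddethet.
Attach definiteness definite -not → kukuddethetnot.
Attach noun class class II -ep → kukuddethetnotep.
Vowel deletion: no change.
Nasal assimilation: no change.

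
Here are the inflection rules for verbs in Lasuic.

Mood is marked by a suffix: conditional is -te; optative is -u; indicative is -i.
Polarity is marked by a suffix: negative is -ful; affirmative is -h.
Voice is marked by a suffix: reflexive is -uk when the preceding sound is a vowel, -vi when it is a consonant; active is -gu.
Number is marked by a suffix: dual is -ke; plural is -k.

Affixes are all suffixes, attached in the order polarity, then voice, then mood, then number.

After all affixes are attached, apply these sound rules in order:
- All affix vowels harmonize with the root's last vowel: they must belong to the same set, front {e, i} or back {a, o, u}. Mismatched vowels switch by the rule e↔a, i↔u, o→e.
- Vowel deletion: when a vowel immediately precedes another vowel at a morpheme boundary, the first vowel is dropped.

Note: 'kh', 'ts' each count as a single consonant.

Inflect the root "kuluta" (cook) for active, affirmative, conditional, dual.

Attach polarity affirmative -h → kulutah.
Attach voice active -gu → kulutahgu.
Attach mood conditional -te → kulutahgute.
Attach number dual -ke → kulutahguteke.
Apply vowel harmony: kulutahguteke → kulutahgutaka.
Vowel deletion: no change.

kulutahgutaka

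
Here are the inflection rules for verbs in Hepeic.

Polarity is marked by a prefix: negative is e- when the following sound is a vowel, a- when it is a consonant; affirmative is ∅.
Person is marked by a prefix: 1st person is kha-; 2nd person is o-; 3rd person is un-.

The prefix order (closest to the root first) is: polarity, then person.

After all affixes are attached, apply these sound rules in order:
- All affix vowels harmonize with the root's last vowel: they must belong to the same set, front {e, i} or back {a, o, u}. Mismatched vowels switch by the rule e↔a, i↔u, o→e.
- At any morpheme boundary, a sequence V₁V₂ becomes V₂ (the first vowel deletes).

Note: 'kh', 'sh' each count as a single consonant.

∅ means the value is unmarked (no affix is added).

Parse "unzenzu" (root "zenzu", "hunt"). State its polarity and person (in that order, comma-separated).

Segment: un-zenzu.
polarity: ∅ → affirmative.
person: un- → 3rd person.

affirmative, 3rd person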